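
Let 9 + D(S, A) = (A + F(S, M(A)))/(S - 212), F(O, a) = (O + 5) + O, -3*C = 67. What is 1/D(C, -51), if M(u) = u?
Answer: -703/6055 ≈ -0.11610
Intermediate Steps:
C = -67/3 (C = -⅓*67 = -67/3 ≈ -22.333)
F(O, a) = 5 + 2*O (F(O, a) = (5 + O) + O = 5 + 2*O)
D(S, A) = -9 + (5 + A + 2*S)/(-212 + S) (D(S, A) = -9 + (A + (5 + 2*S))/(S - 212) = -9 + (5 + A + 2*S)/(-212 + S))
1/D(C, -51) = 1/((1913 - 51 - 7*(-67/3))/(-212 - 67/3)) = 1/((1913 - 51 + 469/3)/(-703/3)) = 1/(-3/703*6055/3) = 1/(-6055/703) = -703/6055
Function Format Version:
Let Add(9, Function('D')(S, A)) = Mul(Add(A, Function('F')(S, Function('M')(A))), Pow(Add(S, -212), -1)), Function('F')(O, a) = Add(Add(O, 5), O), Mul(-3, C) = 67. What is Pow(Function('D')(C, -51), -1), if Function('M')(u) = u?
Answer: Rational(-703, 6055) ≈ -0.11610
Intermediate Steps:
C = Rational(-67, 3) (C = Mul(Rational(-1, 3), 67) = Rational(-67, 3) ≈ -22.333)
Function('F')(O, a) = Add(5, Mul(2, O)) (Function('F')(O, a) = Add(Add(5, O), O) = Add(5, Mul(2, O)))
Function('D')(S, A) = Add(-9, Mul(Pow(Add(-212, S), -1), Add(5, A, Mul(2, S)))) (Function('D')(S, A) = Add(-9, Mul(Add(A, Add(5, Mul(2, S))), Pow(Add(S, -212), -1))) = Add(-9, Mul(Add(5, A, Mul(2, S)), Pow(Add(-212, S), -1))) = Add(-9, Mul(Pow(Add(-212, S), -1), Add(5, A, Mul(2, S)))))
Pow(Function('D')(C, -51), -1) = Pow(Mul(Pow(Add(-212, Rational(-67, 3)), -1), Add(1913, -51, Mul(-7, Rational(-67, 3)))), -1) = Pow(Mul(Pow(Rational(-703, 3), -1), Add(1913, -51, Rational(469, 3))), -1) = Pow(Mul(Rational(-3, 703), Rational(6055, 3)), -1) = Pow(Rational(-6055, 703), -1) = Rational(-703, 6055)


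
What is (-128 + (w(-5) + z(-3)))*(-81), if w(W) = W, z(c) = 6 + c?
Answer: 10530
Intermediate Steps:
(-128 + (w(-5) + z(-3)))*(-81) = (-128 + (-5 + (6 - 3)))*(-81) = (-128 + (-5 + 3))*(-81) = (-128 - 2)*(-81) = -130*(-81) = 10530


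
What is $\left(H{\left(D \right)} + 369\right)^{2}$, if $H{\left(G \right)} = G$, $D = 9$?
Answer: $142884$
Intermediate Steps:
$\left(H{\left(D \right)} + 369\right)^{2} = \left(9 + 369\right)^{2} = 378^{2} = 142884$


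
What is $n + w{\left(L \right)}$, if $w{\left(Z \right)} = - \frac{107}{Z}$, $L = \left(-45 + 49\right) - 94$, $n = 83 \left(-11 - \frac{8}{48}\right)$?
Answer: $- \frac{41654}{45} \approx -925.64$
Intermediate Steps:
$n = - \frac{5561}{6}$ ($n = 83 \left(-11 - \frac{1}{6}\right) = 83 \left(- \frac{67}{6}\right) = - \frac{5561}{6} \approx -926.83$)
$L = -90$ ($L = 4 - 94 = -90$)
$n + w{\left(L \right)} = - \frac{5561}{6} - \frac{107}{-90} = - \frac{5561}{6} - - \frac{107}{90} = - \frac{5561}{6} + \frac{107}{90} = - \frac{41654}{45}$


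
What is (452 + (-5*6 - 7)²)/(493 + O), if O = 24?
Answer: 1821/517 ≈ 3.5222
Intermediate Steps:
(452 + (-5*6 - 7)²)/(493 + O) = (452 + (-5*6 - 7)²)/(493 + 24) = (452 + (-30 - 7)²)/517 = (452 + (-37)²)*(1/517) = (452 + 1369)*(1/517) = 1821*(1/517) = 1821/517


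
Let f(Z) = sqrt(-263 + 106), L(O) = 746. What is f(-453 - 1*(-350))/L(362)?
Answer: I*sqrt(157)/746 ≈ 0.016796*I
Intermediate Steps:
f(Z) = I*sqrt(157) (f(Z) = sqrt(-157) = I*sqrt(157))
f(-453 - 1*(-350))/L(362) = (I*sqrt(157))/746 = (I*sqrt(157))*(1/746) = I*sqrt(157)/746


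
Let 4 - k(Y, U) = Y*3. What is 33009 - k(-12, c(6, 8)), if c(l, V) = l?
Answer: 32969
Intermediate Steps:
k(Y, U) = 4 - 3*Y (k(Y, U) = 4 - Y*3 = 4 - 3*Y)
33009 - k(-12, c(6, 8)) = 33009 - (4 - 3*(-12)) = 33009 - (4 + 36) = 33009 - 1*40 = 33009 - 40 = 32969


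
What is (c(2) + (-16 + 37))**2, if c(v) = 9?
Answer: 900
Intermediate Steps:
(c(2) + (-16 + 37))**2 = (9 + (-16 + 37))**2 = (9 + 21)**2 = 30**2 = 900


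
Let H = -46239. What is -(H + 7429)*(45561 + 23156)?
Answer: 2666906770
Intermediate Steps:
-(H + 7429)*(45561 + 23156) = -(-46239 + 7429)*(45561 + 23156) = -(-38810)*68717 = -1*(-2666906770) = 2666906770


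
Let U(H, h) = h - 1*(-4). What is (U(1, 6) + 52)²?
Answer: 3844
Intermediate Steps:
U(H, h) = 4 + h (U(H, h) = h + 4 = 4 + h)
(U(1, 6) + 52)² = ((4 + 6) + 52)² = (10 + 52)² = 62² = 3844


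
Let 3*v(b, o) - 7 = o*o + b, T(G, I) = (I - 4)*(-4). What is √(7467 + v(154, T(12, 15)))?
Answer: √8166 ≈ 90.366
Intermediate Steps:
T(G, I) = 16 - 4*I (T(G, I) = (-4 + I)*(-4) = 16 - 4*I)
v(b, o) = 7/3 + b/3 + o²/3 (v(b, o) = 7/3 + (o*o + b)/3 = 7/3 + (o² + b)/3 = 7/3 + (b + o²)/3 = 7/3 + (b/3 + o²/3) = 7/3 + b/3 + o²/3)
√(7467 + v(154, T(12, 15))) = √(7467 + (7/3 + (⅓)*154 + (16 - 4*15)²/3)) = √(7467 + (7/3 + 154/3 + (16 - 60)²/3)) = √(7467 + (7/3 + 154/3 + (⅓)*(-44)²)) = √(7467 + (7/3 + 154/3 + (⅓)*1936)) = √(7467 + (7/3 + 154/3 + 1936/3)) = √(7467 + 699) = √8166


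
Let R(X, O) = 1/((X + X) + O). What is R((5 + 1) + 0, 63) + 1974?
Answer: 148051/75 ≈ 1974.0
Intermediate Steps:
R(X, O) = 1/(O + 2*X) (R(X, O) = 1/(2*X + O) = 1/(O + 2*X))
R((5 + 1) + 0, 63) + 1974 = 1/(63 + 2*((5 + 1) + 0)) + 1974 = 1/(63 + 2*(6 + 0)) + 1974 = 1/(63 + 2*6) + 1974 = 1/(63 + 12) + 1974 = 1/75 + 1974 = 148051/75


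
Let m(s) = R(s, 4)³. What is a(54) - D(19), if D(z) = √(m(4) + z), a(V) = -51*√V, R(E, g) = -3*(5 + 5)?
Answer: -153*√6 - I*√26981 ≈ -374.77 - 164.26*I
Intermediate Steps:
R(E, g) = -30 (R(E, g) = -3*10 = -30)
m(s) = -27000 (m(s) = (-30)³ = -27000)
D(z) = √(-27000 + z)
a(54) - D(19) = -153*√6 - √(-27000 + 19) = -153*√6 - √(-26981) = -153*√6 - I*√26981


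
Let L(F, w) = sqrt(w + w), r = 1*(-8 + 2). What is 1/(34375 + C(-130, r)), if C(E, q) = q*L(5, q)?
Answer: 34375/1181641057 + 12*I*sqrt(3)/1181641057 ≈ 2.9091e-5 + 1.759e-8*I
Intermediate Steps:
r = -6 (r = 1*(-6) = -6)
L(F, w) = sqrt(2)*sqrt(w) (L(F, w) = sqrt(2*w) = sqrt(2)*sqrt(w))
C(E, q) = sqrt(2)*q**(3/2) (C(E, q) = q*(sqrt(2)*sqrt(q)) = sqrt(2)*q**(3/2))
1/(34375 + C(-130, r)) = 1/(34375 + sqrt(2)*(-6)**(3/2)) = 1/(34375 + sqrt(2)*(-6*I*sqrt(6))) = 1/(34375 - 12*I*sqrt(3))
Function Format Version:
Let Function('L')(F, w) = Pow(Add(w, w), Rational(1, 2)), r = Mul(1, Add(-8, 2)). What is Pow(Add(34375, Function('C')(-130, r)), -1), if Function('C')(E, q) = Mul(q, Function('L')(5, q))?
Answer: Add(Rational(34375, 1181641057), Mul(Rational(12, 1181641057), I, Pow(3, Rational(1, 2)))) ≈ Add(2.9091e-5, Mul(1.7590e-8, I))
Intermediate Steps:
r = -6 (r = Mul(1, -6) = -6)
Function('L')(F, w) = Mul(Pow(2, Rational(1, 2)), Pow(w, Rational(1, 2))) (Function('L')(F, w) = Pow(Mul(2, w), Rational(1, 2)) = Mul(Pow(2, Rational(1, 2)), Pow(w, Rational(1, 2))))
Function('C')(E, q) = Mul(Pow(2, Rational(1, 2)), Pow(q, Rational(3, 2))) (Function('C')(E, q) = Mul(q, Mul(Pow(2, Rational(1, 2)), Pow(q, Rational(1, 2)))) = Mul(Pow(2, Rational(1, 2)), Pow(q, Rational(3, 2))))
Pow(Add(34375, Function('C')(-130, r)), -1) = Pow(Add(34375, Mul(Pow(2, Rational(1, 2)), Pow(-6, Rational(3, 2)))), -1) = Pow(Add(34375, Mul(Pow(2, Rational(1, 2)), Mul(-6, I, Pow(6, Rational(1, 2))))), -1) = Pow(Add(34375, Mul(-12, I, Pow(3, Rational(1, 2)))), -1)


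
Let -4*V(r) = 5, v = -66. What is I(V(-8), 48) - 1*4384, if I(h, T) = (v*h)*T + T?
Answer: -376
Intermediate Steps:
V(r) = -5/4 (V(r) = -1/4*5 = -5/4)
I(h, T) = T - 66*T*h (I(h, T) = (-66*h)*T + T = -66*T*h + T = T - 66*T*h)
I(V(-8), 48) - 1*4384 = 48*(1 - 66*(-5/4)) - 1*4384 = 48*(1 + 165/2) - 4384 = 48*(167/2) - 4384 = 4008 - 4384 = -376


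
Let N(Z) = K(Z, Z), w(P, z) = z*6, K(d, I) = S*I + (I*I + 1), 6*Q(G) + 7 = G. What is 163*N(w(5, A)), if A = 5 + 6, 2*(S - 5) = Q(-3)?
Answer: 755016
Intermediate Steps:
Q(G) = -7/6 + G/6
S = 25/6 (S = 5 + (-7/6 + (1/6)*(-3))/2 = 5 + (-7/6 - 1/2)/2 = 5 + (1/2)*(-5/3) = 5 - 5/6 = 25/6 ≈ 4.1667)
A = 11
K(d, I) = 1 + I**2 + 25*I/6 (K(d, I) = 25*I/6 + (I*I + 1) = 25*I/6 + (I**2 + 1) = 25*I/6 + (1 + I**2) = 1 + I**2 + 25*I/6)
w(P, z) = 6*z
N(Z) = 1 + Z**2 + 25*Z/6
163*N(w(5, A)) = 163*(1 + (6*11)**2 + 25*(6*11)/6) = 163*(1 + 66**2 + (25/6)*66) = 163*(1 + 4356 + 275) = 163*4632 = 755016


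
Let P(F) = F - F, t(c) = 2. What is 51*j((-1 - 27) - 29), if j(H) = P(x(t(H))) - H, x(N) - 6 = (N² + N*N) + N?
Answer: 2907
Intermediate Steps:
x(N) = 6 + N + 2*N² (x(N) = 6 + ((N² + N*N) + N) = 6 + ((N² + N²) + N) = 6 + (2*N² + N) = 6 + (N + 2*N²) = 6 + N + 2*N²)
P(F) = 0
j(H) = -H (j(H) = 0 - H = -H)
51*j((-1 - 27) - 29) = 51*(-((-1 - 27) - 29)) = 51*(-(-28 - 29)) = 51*(-1*(-57)) = 51*57 = 2907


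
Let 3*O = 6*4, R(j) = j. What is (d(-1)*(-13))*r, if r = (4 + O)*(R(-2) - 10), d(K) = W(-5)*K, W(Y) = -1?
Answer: 1872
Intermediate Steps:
O = 8 (O = (6*4)/3 = (1/3)*24 = 8)
d(K) = -K
r = -144 (r = (4 + 8)*(-2 - 10) = 12*(-12) = -144)
(d(-1)*(-13))*r = (-1*(-1)*(-13))*(-144) = (1*(-13))*(-144) = -13*(-144) = 1872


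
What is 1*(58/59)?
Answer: 58/59 ≈ 0.98305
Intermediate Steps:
1*(58/59) = 58/59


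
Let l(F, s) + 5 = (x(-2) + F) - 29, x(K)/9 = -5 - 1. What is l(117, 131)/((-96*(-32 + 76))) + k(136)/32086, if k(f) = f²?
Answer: 38598305/67765632 ≈ 0.56958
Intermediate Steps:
x(K) = -54 (x(K) = 9*(-5 - 1) = 9*(-6) = -54)
l(F, s) = -88 + F (l(F, s) = -5 + ((-54 + F) - 29) = -5 + (-83 + F) = -88 + F)
l(117, 131)/((-96*(-32 + 76))) + k(136)/32086 = (-88 + 117)/((-96*(-32 + 76))) + 136²/32086 = 29/((-96*44)) + 18496*(1/32086) = 29/(-4224) + 9248/16043 = 29*(-1/4224) + 9248/16043 = -29/4224 + 9248/16043 = 38598305/67765632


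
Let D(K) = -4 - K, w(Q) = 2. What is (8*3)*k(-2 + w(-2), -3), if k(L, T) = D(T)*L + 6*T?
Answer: -432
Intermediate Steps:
k(L, T) = 6*T + L*(-4 - T) (k(L, T) = (-4 - T)*L + 6*T = L*(-4 - T) + 6*T = 6*T + L*(-4 - T))
(8*3)*k(-2 + w(-2), -3) = (8*3)*(6*(-3) - (-2 + 2)*(4 - 3)) = 24*(-18 - 1*0*1) = 24*(-18 + 0) = 24*(-18) = -432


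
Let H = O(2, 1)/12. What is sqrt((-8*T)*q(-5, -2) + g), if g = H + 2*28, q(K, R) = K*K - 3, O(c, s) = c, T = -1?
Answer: sqrt(8358)/6 ≈ 15.237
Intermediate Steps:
q(K, R) = -3 + K**2 (q(K, R) = K**2 - 3 = -3 + K**2)
H = 1/6 (H = 2/12 = 2*(1/12) = 1/6 ≈ 0.16667)
g = 337/6 (g = 1/6 + 2*28 = 1/6 + 56 = 337/6 ≈ 56.167)
sqrt((-8*T)*q(-5, -2) + g) = sqrt((-8*(-1))*(-3 + (-5)**2) + 337/6) = sqrt(8*(-3 + 25) + 337/6) = sqrt(8*22 + 337/6) = sqrt(176 + 337/6) = sqrt(1393/6) = sqrt(8358)/6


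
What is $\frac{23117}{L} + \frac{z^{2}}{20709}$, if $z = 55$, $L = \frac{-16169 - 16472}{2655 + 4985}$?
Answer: $- \frac{3657398101895}{675962469} \approx -5410.7$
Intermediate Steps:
$L = - \frac{32641}{7640} \approx -4.2724$
$\frac{23117}{L} + \frac{z^{2}}{20709} = \frac{23117}{- \frac{32641}{7640}} + \frac{55^{2}}{20709} = 23117 \left(- \frac{7640}{32641}\right) + 3025 \cdot \frac{1}{20709} = - \frac{176613880}{32641} + \frac{3025}{20709} = - \frac{3657398101895}{675962469}$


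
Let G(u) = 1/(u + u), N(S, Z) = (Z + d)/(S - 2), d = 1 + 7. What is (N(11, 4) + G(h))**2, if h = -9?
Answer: 529/324 ≈ 1.6327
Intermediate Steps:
d = 8
N(S, Z) = (8 + Z)/(-2 + S) (N(S, Z) = (Z + 8)/(S - 2) = (8 + Z)/(-2 + S))
G(u) = 1/(2*u)
(N(11, 4) + G(h))**2 = ((8 + 4)/(-2 + 11) + (1/2)/(-9))**2 = (12/9 + (1/2)*(-1/9))**2 = ((1/9)*12 - 1/18)**2 = (4/3 - 1/18)**2 = (23/18)**2 = 529/324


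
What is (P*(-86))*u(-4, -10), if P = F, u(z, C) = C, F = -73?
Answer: -62780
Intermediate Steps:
P = -73
(P*(-86))*u(-4, -10) = -73*(-86)*(-10) = 6278*(-10) = -62780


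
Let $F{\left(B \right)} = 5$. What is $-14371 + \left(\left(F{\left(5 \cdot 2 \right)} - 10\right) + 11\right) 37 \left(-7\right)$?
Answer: $-15925$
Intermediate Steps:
$-14371 + \left(\left(F{\left(5 \cdot 2 \right)} - 10\right) + 11\right) 37 \left(-7\right) = -14371 + \left(\left(5 - 10\right) + 11\right) 37 \left(-7\right) = -14371 + \left(-5 + 11\right) 37 \left(-7\right) = -14371 + 6 \cdot 37 \left(-7\right) = -14371 + 222 \left(-7\right) = -14371 - 1554 = -15925$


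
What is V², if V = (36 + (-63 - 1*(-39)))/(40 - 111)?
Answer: 144/5041 ≈ 0.028566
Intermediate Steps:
V = -12/71 (V = (36 + (-63 + 39))/(-71) = (36 - 24)*(-1/71) = 12*(-1/71) = -12/71 ≈ -0.16901)
V² = (-12/71)² = 144/5041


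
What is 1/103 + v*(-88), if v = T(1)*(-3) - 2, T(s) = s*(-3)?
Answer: -63447/103 ≈ -615.99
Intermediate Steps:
T(s) = -3*s
v = 7 (v = -3*1*(-3) - 2 = -3*(-3) - 2 = 9 - 2 = 7)
1/103 + v*(-88) = 1/103 + 7*(-88) = 1/103 - 616 = -63447/103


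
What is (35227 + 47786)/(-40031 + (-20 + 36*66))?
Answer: -83013/37675 ≈ -2.2034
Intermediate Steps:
(35227 + 47786)/(-40031 + (-20 + 36*66)) = 83013/(-40031 + (-20 + 2376)) = 83013/(-40031 + 2356) = 83013/(-37675) = 83013*(-1/37675) = -83013/37675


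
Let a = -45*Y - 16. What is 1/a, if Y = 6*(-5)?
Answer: 1/1334 ≈ 0.00074963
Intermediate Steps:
Y = -30
a = 1334 (a = -45*(-30) - 16 = 1350 - 16 = 1334)
1/a = 1/1334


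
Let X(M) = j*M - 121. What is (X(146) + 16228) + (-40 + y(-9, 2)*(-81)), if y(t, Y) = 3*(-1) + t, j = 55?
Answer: 25069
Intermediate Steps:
y(t, Y) = -3 + t
X(M) = -121 + 55*M (X(M) = 55*M - 121 = -121 + 55*M)
(X(146) + 16228) + (-40 + y(-9, 2)*(-81)) = ((-121 + 55*146) + 16228) + (-40 + (-3 - 9)*(-81)) = ((-121 + 8030) + 16228) + (-40 - 12*(-81)) = (7909 + 16228) + (-40 + 972) = 24137 + 932 = 25069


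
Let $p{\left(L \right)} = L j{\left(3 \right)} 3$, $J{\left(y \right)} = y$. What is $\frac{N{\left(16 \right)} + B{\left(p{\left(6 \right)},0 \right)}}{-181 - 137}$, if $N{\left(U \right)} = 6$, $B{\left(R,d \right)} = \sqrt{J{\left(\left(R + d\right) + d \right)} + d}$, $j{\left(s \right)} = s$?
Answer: $- \frac{1}{53} - \frac{\sqrt{6}}{106} \approx -0.041976$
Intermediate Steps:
$p{\left(L \right)} = 9 L$ ($p{\left(L \right)} = L 3 \cdot 3 = 3 L 3 = 9 L$)
$B{\left(R,d \right)} = \sqrt{R + 3 d}$ ($B{\left(R,d \right)} = \sqrt{\left(\left(R + d\right) + d\right) + d} = \sqrt{\left(R + 2 d\right) + d} = \sqrt{R + 3 d}$)
$\frac{N{\left(16 \right)} + B{\left(p{\left(6 \right)},0 \right)}}{-181 - 137} = \frac{6 + \sqrt{9 \cdot 6 + 3 \cdot 0}}{-181 - 137} = \frac{6 + \sqrt{54 + 0}}{-318} = \left(6 + \sqrt{54}\right) \left(- \frac{1}{318}\right) = \left(6 + 3 \sqrt{6}\right) \left(- \frac{1}{318}\right) = - \frac{1}{53} - \frac{\sqrt{6}}{106}$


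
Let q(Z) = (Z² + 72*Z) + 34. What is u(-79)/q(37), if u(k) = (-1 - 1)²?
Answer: 4/4067 ≈ 0.00098353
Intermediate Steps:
u(k) = 4 (u(k) = (-2)² = 4)
q(Z) = 34 + Z² + 72*Z
u(-79)/q(37) = 4/(34 + 37² + 72*37) = 4/(34 + 1369 + 2664) = 4/4067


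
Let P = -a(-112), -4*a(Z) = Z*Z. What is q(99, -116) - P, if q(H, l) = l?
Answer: -3252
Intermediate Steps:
a(Z) = -Z**2/4 (a(Z) = -Z*Z/4 = -Z**2/4)
P = 3136 (P = -(-1)*(-112)**2/4 = -(-1)*12544/4 = -1*(-3136) = 3136)
q(99, -116) - P = -116 - 1*3136 = -116 - 3136 = -3252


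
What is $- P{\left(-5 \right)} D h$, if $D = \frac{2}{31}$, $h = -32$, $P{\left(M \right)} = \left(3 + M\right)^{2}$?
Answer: $\frac{256}{31} \approx 8.2581$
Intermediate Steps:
$D = \frac{2}{31}$ ($D = 2 \cdot \frac{1}{31} = \frac{2}{31} \approx 0.064516$)
$- P{\left(-5 \right)} D h = - \left(3 - 5\right)^{2} \cdot \frac{2}{31} \left(-32\right) = - \left(-2\right)^{2} \cdot \frac{2}{31} \left(-32\right) = \left(-1\right) 4 \cdot \frac{2}{31} \left(-32\right) = \left(-4\right) \frac{2}{31} \left(-32\right) = \left(- \frac{8}{31}\right) \left(-32\right) = \frac{256}{31}$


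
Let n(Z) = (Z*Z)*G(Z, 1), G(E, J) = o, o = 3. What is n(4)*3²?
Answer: 432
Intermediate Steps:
G(E, J) = 3
n(Z) = 3*Z² (n(Z) = (Z*Z)*3 = Z²*3 = 3*Z²)
n(4)*3² = (3*4²)*3² = (3*16)*9 = 48*9 = 432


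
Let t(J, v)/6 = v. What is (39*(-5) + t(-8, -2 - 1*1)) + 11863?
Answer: 11650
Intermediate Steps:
t(J, v) = 6*v
(39*(-5) + t(-8, -2 - 1*1)) + 11863 = (39*(-5) + 6*(-2 - 1*1)) + 11863 = (-195 + 6*(-2 - 1)) + 11863 = (-195 + 6*(-3)) + 11863 = (-195 - 18) + 11863 = -213 + 11863 = 11650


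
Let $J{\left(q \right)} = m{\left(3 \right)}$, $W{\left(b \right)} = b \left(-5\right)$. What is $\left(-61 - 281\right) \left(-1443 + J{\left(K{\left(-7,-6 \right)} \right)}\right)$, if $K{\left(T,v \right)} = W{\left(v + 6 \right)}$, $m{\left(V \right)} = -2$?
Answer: $494190$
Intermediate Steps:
$W{\left(b \right)} = - 5 b$
$K{\left(T,v \right)} = -30 - 5 v$ ($K{\left(T,v \right)} = - 5 \left(v + 6\right) = - 5 \left(6 + v\right) = -30 - 5 v$)
$J{\left(q \right)} = -2$
$\left(-61 - 281\right) \left(-1443 + J{\left(K{\left(-7,-6 \right)} \right)}\right) = \left(-61 - 281\right) \left(-1443 - 2\right) = \left(-342\right) \left(-1445\right) = 494190$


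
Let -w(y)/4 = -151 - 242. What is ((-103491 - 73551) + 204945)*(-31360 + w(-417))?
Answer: -831174564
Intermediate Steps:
w(y) = 1572 (w(y) = -4*(-151 - 242) = -4*(-393) = 1572)
((-103491 - 73551) + 204945)*(-31360 + w(-417)) = ((-103491 - 73551) + 204945)*(-31360 + 1572) = (-177042 + 204945)*(-29788) = 27903*(-29788) = -831174564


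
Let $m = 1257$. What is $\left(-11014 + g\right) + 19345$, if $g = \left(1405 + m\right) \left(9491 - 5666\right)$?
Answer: $10190481$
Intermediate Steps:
$g = 10182150$ ($g = \left(1405 + 1257\right) \left(9491 - 5666\right) = 2662 \cdot 3825 = 10182150$)
$\left(-11014 + g\right) + 19345 = \left(-11014 + 10182150\right) + 19345 = 10171136 + 19345 = 10190481$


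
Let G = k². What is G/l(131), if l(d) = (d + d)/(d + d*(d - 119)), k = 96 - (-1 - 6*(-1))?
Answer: 107653/2 ≈ 53827.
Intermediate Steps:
k = 91 (k = 96 - (-1 + 6) = 96 - 1*5 = 96 - 5 = 91)
G = 8281 (G = 91² = 8281)
l(d) = 2*d/(d + d*(-119 + d)) (l(d) = (2*d)/(d + d*(-119 + d)) = 2*d/(d + d*(-119 + d)))
G/l(131) = 8281/((2/(-118 + 131))) = 8281/((2/13)) = 8281/((2*(1/13))) = 8281/(2/13) = 8281*(13/2) = 107653/2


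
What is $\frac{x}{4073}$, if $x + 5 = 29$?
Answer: $\frac{24}{4073} \approx 0.0058925$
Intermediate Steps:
$x = 24$ ($x = -5 + 29 = 24$)
$\frac{x}{4073} = \frac{24}{4073}$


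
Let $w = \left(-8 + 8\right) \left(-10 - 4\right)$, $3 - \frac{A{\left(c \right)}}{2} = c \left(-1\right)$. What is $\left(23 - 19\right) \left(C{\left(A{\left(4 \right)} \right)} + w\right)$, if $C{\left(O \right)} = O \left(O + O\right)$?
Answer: $1568$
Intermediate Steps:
$A{\left(c \right)} = 6 + 2 c$ ($A{\left(c \right)} = 6 - 2 c \left(-1\right) = 6 - 2 \left(- c\right) = 6 + 2 c$)
$C{\left(O \right)} = 2 O^{2}$ ($C{\left(O \right)} = O 2 O = 2 O^{2}$)
$w = 0$ ($w = 0 \left(-14\right) = 0$)
$\left(23 - 19\right) \left(C{\left(A{\left(4 \right)} \right)} + w\right) = \left(23 - 19\right) \left(2 \left(6 + 2 \cdot 4\right)^{2} + 0\right) = 4 \left(2 \left(6 + 8\right)^{2} + 0\right) = 4 \left(2 \cdot 14^{2} + 0\right) = 4 \left(2 \cdot 196 + 0\right) = 4 \left(392 + 0\right) = 4 \cdot 392 = 1568$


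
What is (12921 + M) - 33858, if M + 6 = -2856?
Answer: -23799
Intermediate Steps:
M = -2862 (M = -6 - 2856 = -2862)
(12921 + M) - 33858 = (12921 - 2862) - 33858 = 10059 - 33858 = -23799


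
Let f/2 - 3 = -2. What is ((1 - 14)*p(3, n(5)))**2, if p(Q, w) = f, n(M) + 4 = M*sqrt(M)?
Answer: 676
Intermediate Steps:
n(M) = -4 + M**(3/2) (n(M) = -4 + M*sqrt(M) = -4 + M**(3/2))
f = 2 (f = 6 + 2*(-2) = 6 - 4 = 2)
p(Q, w) = 2
((1 - 14)*p(3, n(5)))**2 = ((1 - 14)*2)**2 = (-13*2)**2 = (-26)**2 = 676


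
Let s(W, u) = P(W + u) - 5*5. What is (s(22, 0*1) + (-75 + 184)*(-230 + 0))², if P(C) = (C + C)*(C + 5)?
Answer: 571544649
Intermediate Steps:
P(C) = 2*C*(5 + C) (P(C) = (2*C)*(5 + C) = 2*C*(5 + C))
s(W, u) = -25 + 2*(W + u)*(5 + W + u) (s(W, u) = 2*(W + u)*(5 + (W + u)) - 5*5 = 2*(W + u)*(5 + W + u) - 25 = -25 + 2*(W + u)*(5 + W + u))
(s(22, 0*1) + (-75 + 184)*(-230 + 0))² = ((-25 + 2*(22 + 0*1)*(5 + 22 + 0*1)) + (-75 + 184)*(-230 + 0))² = ((-25 + 2*(22 + 0)*(5 + 22 + 0)) + 109*(-230))² = ((-25 + 2*22*27) - 25070)² = ((-25 + 1188) - 25070)² = (1163 - 25070)² = (-23907)² = 571544649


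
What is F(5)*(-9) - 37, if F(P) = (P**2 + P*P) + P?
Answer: -532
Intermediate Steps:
F(P) = P + 2*P**2 (F(P) = (P**2 + P**2) + P = 2*P**2 + P = P + 2*P**2)
F(5)*(-9) - 37 = (5*(1 + 2*5))*(-9) - 37 = (5*(1 + 10))*(-9) - 37 = (5*11)*(-9) - 37 = 55*(-9) - 37 = -495 - 37 = -532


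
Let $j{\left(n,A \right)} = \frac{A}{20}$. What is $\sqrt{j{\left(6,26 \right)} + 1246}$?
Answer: $\frac{\sqrt{124730}}{10} \approx 35.317$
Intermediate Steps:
$j{\left(n,A \right)} = \frac{A}{20}$ ($j{\left(n,A \right)} = A \frac{1}{20} = \frac{A}{20}$)
$\sqrt{j{\left(6,26 \right)} + 1246} = \sqrt{\frac{1}{20} \cdot 26 + 1246} = \sqrt{\frac{13}{10} + 1246} = \sqrt{\frac{12473}{10}} = \frac{\sqrt{124730}}{10}$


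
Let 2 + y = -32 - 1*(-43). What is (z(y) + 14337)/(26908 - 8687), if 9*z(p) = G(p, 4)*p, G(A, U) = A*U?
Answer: 14373/18221 ≈ 0.78882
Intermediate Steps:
y = 9 (y = -2 + (-32 - 1*(-43)) = -2 + (-32 + 43) = -2 + 11 = 9)
z(p) = 4*p²/9 (z(p) = ((p*4)*p)/9 = ((4*p)*p)/9 = (4*p²)/9 = 4*p²/9)
(z(y) + 14337)/(26908 - 8687) = ((4/9)*9² + 14337)/(26908 - 8687) = ((4/9)*81 + 14337)/18221 = (36 + 14337)*(1/18221) = 14373*(1/18221) = 14373/18221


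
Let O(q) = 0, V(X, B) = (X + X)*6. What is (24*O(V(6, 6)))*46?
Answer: 0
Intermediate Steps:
V(X, B) = 12*X (V(X, B) = (2*X)*6 = 12*X)
(24*O(V(6, 6)))*46 = (24*0)*46 = 0*46 = 0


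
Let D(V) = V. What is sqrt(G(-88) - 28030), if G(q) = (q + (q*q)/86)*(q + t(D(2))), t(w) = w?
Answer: 3*I*sqrt(3134) ≈ 167.95*I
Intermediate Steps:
G(q) = (2 + q)*(q + q**2/86) (G(q) = (q + (q*q)/86)*(q + 2) = (q + q**2*(1/86))*(2 + q) = (q + q**2/86)*(2 + q) = (2 + q)*(q + q**2/86))
sqrt(G(-88) - 28030) = sqrt((1/86)*(-88)*(172 + (-88)**2 + 88*(-88)) - 28030) = sqrt((1/86)*(-88)*(172 + 7744 - 7744) - 28030) = sqrt((1/86)*(-88)*172 - 28030) = sqrt(-176 - 28030) = sqrt(-28206) = 3*I*sqrt(3134)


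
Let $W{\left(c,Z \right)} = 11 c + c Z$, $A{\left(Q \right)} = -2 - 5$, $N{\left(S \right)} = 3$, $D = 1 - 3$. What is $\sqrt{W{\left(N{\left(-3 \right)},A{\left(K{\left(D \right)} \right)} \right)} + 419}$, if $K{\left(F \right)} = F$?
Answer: $\sqrt{431} \approx 20.761$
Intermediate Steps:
$D = -2$ ($D = 1 - 3 = -2$)
$A{\left(Q \right)} = -7$ ($A{\left(Q \right)} = -2 - 5 = -7$)
$W{\left(c,Z \right)} = 11 c + Z c$
$\sqrt{W{\left(N{\left(-3 \right)},A{\left(K{\left(D \right)} \right)} \right)} + 419} = \sqrt{3 \left(11 - 7\right) + 419} = \sqrt{3 \cdot 4 + 419} = \sqrt{12 + 419} = \sqrt{431}$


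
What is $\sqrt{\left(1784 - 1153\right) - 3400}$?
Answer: $i \sqrt{2769} \approx 52.621 i$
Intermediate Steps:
$\sqrt{\left(1784 - 1153\right) - 3400} = \sqrt{631 - 3400} = \sqrt{-2769} = i \sqrt{2769}$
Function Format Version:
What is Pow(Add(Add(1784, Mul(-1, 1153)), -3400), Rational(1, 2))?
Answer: Mul(I, Pow(2769, Rational(1, 2))) ≈ Mul(52.621, I)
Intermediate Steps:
Pow(Add(Add(1784, Mul(-1, 1153)), -3400), Rational(1, 2)) = Pow(Add(Add(1784, -1153), -3400), Rational(1, 2)) = Pow(Add(631, -3400), Rational(1, 2)) = Pow(-2769, Rational(1, 2)) = Mul(I, Pow(2769, Rational(1, 2)))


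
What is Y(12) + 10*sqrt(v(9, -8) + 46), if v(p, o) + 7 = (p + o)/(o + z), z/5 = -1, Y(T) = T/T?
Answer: 1 + 10*sqrt(6578)/13 ≈ 63.388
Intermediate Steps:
Y(T) = 1
z = -5 (z = 5*(-1) = -5)
v(p, o) = -7 + (o + p)/(-5 + o) (v(p, o) = -7 + (p + o)/(o - 5) = -7 + (o + p)/(-5 + o))
Y(12) + 10*sqrt(v(9, -8) + 46) = 1 + 10*sqrt((35 + 9 - 6*(-8))/(-5 - 8) + 46) = 1 + 10*sqrt((35 + 9 + 48)/(-13) + 46) = 1 + 10*sqrt(-1/13*92 + 46) = 1 + 10*sqrt(-92/13 + 46) = 1 + 10*sqrt(506/13) = 1 + 10*(sqrt(6578)/13) = 1 + 10*sqrt(6578)/13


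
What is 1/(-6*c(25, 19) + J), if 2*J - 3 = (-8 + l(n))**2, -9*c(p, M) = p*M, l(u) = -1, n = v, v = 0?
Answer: 3/1076 ≈ 0.0027881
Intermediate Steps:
n = 0
c(p, M) = -M*p/9 (c(p, M) = -p*M/9 = -M*p/9)
J = 42 (J = 3/2 + (-8 - 1)**2/2 = 3/2 + (1/2)*(-9)**2 = 3/2 + (1/2)*81 = 3/2 + 81/2 = 42)
1/(-6*c(25, 19) + J) = 1/(-(-2)*19*25/3 + 42) = 1/(-6*(-475/9) + 42) = 1/(950/3 + 42) = 1/(1076/3) = 3/1076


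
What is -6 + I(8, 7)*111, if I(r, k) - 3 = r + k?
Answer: 1992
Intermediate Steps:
I(r, k) = 3 + k + r (I(r, k) = 3 + (r + k) = 3 + (k + r) = 3 + k + r)
-6 + I(8, 7)*111 = -6 + (3 + 7 + 8)*111 = -6 + 18*111 = -6 + 1998 = 1992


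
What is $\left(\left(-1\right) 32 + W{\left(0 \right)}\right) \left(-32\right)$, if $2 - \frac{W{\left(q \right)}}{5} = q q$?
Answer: $704$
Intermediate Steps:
$W{\left(q \right)} = 10 - 5 q^{2}$ ($W{\left(q \right)} = 10 - 5 q q = 10 - 5 q^{2}$)
$\left(\left(-1\right) 32 + W{\left(0 \right)}\right) \left(-32\right) = \left(\left(-1\right) 32 + \left(10 - 5 \cdot 0^{2}\right)\right) \left(-32\right) = \left(-32 + \left(10 - 0\right)\right) \left(-32\right) = \left(-32 + \left(10 + 0\right)\right) \left(-32\right) = \left(-32 + 10\right) \left(-32\right) = \left(-22\right) \left(-32\right) = 704$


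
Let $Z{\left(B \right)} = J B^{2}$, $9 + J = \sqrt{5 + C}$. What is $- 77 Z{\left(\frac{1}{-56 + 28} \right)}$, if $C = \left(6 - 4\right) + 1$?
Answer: $\frac{99}{112} - \frac{11 \sqrt{2}}{56} \approx 0.60614$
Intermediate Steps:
$C = 3$ ($C = 2 + 1 = 3$)
$J = -9 + 2 \sqrt{2}$ ($J = -9 + \sqrt{5 + 3} = -9 + \sqrt{8} = -9 + 2 \sqrt{2} \approx -6.1716$)
$Z{\left(B \right)} = B^{2} \left(-9 + 2 \sqrt{2}\right)$ ($Z{\left(B \right)} = \left(-9 + 2 \sqrt{2}\right) B^{2} = B^{2} \left(-9 + 2 \sqrt{2}\right)$)
$- 77 Z{\left(\frac{1}{-56 + 28} \right)} = - 77 \left(\frac{1}{-56 + 28}\right)^{2} \left(-9 + 2 \sqrt{2}\right) = - 77 \left(\frac{1}{-28}\right)^{2} \left(-9 + 2 \sqrt{2}\right) = - 77 \left(- \frac{1}{28}\right)^{2} \left(-9 + 2 \sqrt{2}\right) = - 77 \frac{-9 + 2 \sqrt{2}}{784} = - 77 \left(- \frac{9}{784} + \frac{\sqrt{2}}{392}\right) = \frac{99}{112} - \frac{11 \sqrt{2}}{56}$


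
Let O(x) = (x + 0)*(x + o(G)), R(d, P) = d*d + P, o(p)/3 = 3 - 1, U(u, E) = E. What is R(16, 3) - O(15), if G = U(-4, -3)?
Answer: -56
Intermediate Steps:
G = -3
o(p) = 6 (o(p) = 3*(3 - 1) = 3*2 = 6)
R(d, P) = P + d² (R(d, P) = d² + P = P + d²)
O(x) = x*(6 + x) (O(x) = (x + 0)*(x + 6) = x*(6 + x))
R(16, 3) - O(15) = (3 + 16²) - 15*(6 + 15) = (3 + 256) - 15*21 = 259 - 1*315 = 259 - 315 = -56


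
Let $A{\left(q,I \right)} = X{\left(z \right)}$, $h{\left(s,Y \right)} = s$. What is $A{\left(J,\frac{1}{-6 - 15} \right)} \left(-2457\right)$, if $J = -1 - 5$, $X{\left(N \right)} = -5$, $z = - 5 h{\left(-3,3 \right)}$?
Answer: $12285$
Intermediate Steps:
$z = 15$ ($z = \left(-5\right) \left(-3\right) = 15$)
$J = -6$
$A{\left(q,I \right)} = -5$
$A{\left(J,\frac{1}{-6 - 15} \right)} \left(-2457\right) = \left(-5\right) \left(-2457\right) = 12285$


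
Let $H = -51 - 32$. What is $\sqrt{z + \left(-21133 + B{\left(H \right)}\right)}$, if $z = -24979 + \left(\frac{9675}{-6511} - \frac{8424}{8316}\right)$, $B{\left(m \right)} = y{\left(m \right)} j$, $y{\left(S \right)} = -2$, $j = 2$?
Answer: $\frac{i \sqrt{11591830029351495}}{501347} \approx 214.75 i$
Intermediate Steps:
$H = -83$ ($H = -51 - 32 = -83$)
$B{\left(m \right)} = -4$ ($B{\left(m \right)} = \left(-2\right) 2 = -4$)
$z = - \frac{12524399546}{501347}$ ($z = -24979 + \left(9675 \left(- \frac{1}{6511}\right) - \frac{78}{77}\right) = -24979 - \frac{1252833}{501347} = - \frac{12524399546}{501347} \approx -24982.0$)
$\sqrt{z + \left(-21133 + B{\left(H \right)}\right)} = \sqrt{- \frac{12524399546}{501347} - 21137} = \sqrt{- \frac{23121371085}{501347}} = \frac{i \sqrt{11591830029351495}}{501347}$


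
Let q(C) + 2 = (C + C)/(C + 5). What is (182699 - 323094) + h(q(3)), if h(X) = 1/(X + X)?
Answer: -701977/5 ≈ -1.4040e+5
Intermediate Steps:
q(C) = -2 + 2*C/(5 + C) (q(C) = -2 + (C + C)/(C + 5) = -2 + (2*C)/(5 + C) = -2 + 2*C/(5 + C))
h(X) = 1/(2*X)
(182699 - 323094) + h(q(3)) = (182699 - 323094) + 1/(2*((-10/(5 + 3)))) = -140395 + 1/(2*((-10/8))) = -140395 + 1/(2*((-10*⅛))) = -140395 + 1/(2*(-5/4)) = -140395 + (½)*(-⅘) = -140395 - ⅖ = -701977/5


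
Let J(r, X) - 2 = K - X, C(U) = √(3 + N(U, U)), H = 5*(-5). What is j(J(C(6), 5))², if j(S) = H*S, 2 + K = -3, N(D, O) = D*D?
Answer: 40000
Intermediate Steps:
N(D, O) = D²
H = -25
K = -5 (K = -2 - 3 = -5)
C(U) = √(3 + U²)
J(r, X) = -3 - X (J(r, X) = 2 + (-5 - X) = -3 - X)
j(S) = -25*S
j(J(C(6), 5))² = (-25*(-3 - 1*5))² = (-25*(-3 - 5))² = (-25*(-8))² = 200² = 40000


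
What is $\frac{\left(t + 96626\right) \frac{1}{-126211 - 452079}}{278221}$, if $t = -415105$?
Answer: $\frac{318479}{160892422090} \approx 1.9795 \cdot 10^{-6}$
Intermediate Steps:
$\frac{\left(t + 96626\right) \frac{1}{-126211 - 452079}}{278221} = \frac{\left(-415105 + 96626\right) \frac{1}{-126211 - 452079}}{278221} = - \frac{318479}{-578290} \cdot \frac{1}{278221} = \left(-318479\right) \left(- \frac{1}{578290}\right) \frac{1}{278221} = \frac{318479}{578290} \cdot \frac{1}{278221} = \frac{318479}{160892422090}$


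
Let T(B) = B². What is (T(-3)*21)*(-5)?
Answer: -945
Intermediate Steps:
(T(-3)*21)*(-5) = ((-3)²*21)*(-5) = (9*21)*(-5) = 189*(-5) = -945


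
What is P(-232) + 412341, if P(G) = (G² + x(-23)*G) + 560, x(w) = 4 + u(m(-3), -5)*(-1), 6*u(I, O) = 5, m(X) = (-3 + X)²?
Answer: 1397971/3 ≈ 4.6599e+5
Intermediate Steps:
u(I, O) = ⅚ (u(I, O) = (⅙)*5 = ⅚)
x(w) = 19/6 (x(w) = 4 + (⅚)*(-1) = 4 - ⅚ = 19/6)
P(G) = 560 + G² + 19*G/6 (P(G) = (G² + 19*G/6) + 560 = 560 + G² + 19*G/6)
P(-232) + 412341 = (560 + (-232)² + (19/6)*(-232)) + 412341 = (560 + 53824 - 2204/3) + 412341 = 160948/3 + 412341 = 1397971/3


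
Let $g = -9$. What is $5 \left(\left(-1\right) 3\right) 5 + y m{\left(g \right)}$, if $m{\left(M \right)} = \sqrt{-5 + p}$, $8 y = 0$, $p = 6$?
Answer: $-75$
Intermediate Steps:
$y = 0$ ($y = \frac{1}{8} \cdot 0 = 0$)
$m{\left(M \right)} = 1$ ($m{\left(M \right)} = \sqrt{-5 + 6} = \sqrt{1} = 1$)
$5 \left(\left(-1\right) 3\right) 5 + y m{\left(g \right)} = 5 \left(\left(-1\right) 3\right) 5 + 0 \cdot 1 = 5 \left(-3\right) 5 + 0 = \left(-15\right) 5 + 0 = -75 + 0 = -75$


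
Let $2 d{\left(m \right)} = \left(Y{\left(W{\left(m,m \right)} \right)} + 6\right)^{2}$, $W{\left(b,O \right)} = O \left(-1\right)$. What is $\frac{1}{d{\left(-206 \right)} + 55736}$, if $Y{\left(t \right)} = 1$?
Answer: $\frac{2}{111521} \approx 1.7934 \cdot 10^{-5}$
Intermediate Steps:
$W{\left(b,O \right)} = - O$
$d{\left(m \right)} = \frac{49}{2}$ ($d{\left(m \right)} = \frac{\left(1 + 6\right)^{2}}{2} = \frac{7^{2}}{2} = \frac{1}{2} \cdot 49 = \frac{49}{2}$)
$\frac{1}{d{\left(-206 \right)} + 55736} = \frac{1}{\frac{49}{2} + 55736} = \frac{1}{\frac{111521}{2}} = \frac{2}{111521}$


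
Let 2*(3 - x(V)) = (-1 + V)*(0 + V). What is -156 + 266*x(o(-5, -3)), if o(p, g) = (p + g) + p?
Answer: -23564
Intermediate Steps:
o(p, g) = g + 2*p (o(p, g) = (g + p) + p = g + 2*p)
x(V) = 3 - V*(-1 + V)/2 (x(V) = 3 - (-1 + V)*(0 + V)/2 = 3 - (-1 + V)*V/2 = 3 - V*(-1 + V)/2)
-156 + 266*x(o(-5, -3)) = -156 + 266*(3 + (-3 + 2*(-5))/2 - (-3 + 2*(-5))²/2) = -156 + 266*(3 + (-3 - 10)/2 - (-3 - 10)²/2) = -156 + 266*(3 + (½)*(-13) - ½*(-13)²) = -156 + 266*(3 - 13/2 - ½*169) = -156 + 266*(3 - 13/2 - 169/2) = -156 + 266*(-88) = -156 - 23408 = -23564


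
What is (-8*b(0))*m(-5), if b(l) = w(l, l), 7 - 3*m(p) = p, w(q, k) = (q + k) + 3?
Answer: -96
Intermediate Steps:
w(q, k) = 3 + k + q (w(q, k) = (k + q) + 3 = 3 + k + q)
m(p) = 7/3 - p/3
b(l) = 3 + 2*l (b(l) = 3 + l + l = 3 + 2*l)
(-8*b(0))*m(-5) = (-8*(3 + 2*0))*(7/3 - 1/3*(-5)) = (-8*(3 + 0))*(7/3 + 5/3) = -8*3*4 = -24*4 = -96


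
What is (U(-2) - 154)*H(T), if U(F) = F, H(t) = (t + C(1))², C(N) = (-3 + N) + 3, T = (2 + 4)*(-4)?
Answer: -82524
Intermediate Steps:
T = -24 (T = 6*(-4) = -24)
C(N) = N
H(t) = (1 + t)² (H(t) = (t + 1)² = (1 + t)²)
(U(-2) - 154)*H(T) = (-2 - 154)*(1 - 24)² = -156*(-23)² = -156*529 = -82524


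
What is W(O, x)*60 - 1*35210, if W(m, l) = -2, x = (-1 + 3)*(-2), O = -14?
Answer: -35330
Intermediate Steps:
x = -4 (x = 2*(-2) = -4)
W(O, x)*60 - 1*35210 = -2*60 - 1*35210 = -120 - 35210 = -35330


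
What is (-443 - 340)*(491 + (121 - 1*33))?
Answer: -453357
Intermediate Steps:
(-443 - 340)*(491 + (121 - 1*33)) = -783*(491 + (121 - 33)) = -783*(491 + 88) = -783*579 = -453357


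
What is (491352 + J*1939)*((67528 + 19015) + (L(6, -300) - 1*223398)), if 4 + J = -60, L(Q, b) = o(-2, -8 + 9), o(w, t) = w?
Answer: -50261554392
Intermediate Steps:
L(Q, b) = -2
J = -64 (J = -4 - 60 = -64)
(491352 + J*1939)*((67528 + 19015) + (L(6, -300) - 1*223398)) = (491352 - 64*1939)*((67528 + 19015) + (-2 - 1*223398)) = (491352 - 124096)*(86543 + (-2 - 223398)) = 367256*(86543 - 223400) = 367256*(-136857) = -50261554392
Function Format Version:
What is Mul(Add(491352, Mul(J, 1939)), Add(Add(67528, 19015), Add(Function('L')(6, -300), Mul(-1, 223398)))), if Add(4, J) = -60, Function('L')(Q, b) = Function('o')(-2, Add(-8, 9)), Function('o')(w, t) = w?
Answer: -50261554392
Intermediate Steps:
Function('L')(Q, b) = -2
J = -64 (J = Add(-4, -60) = -64)
Mul(Add(491352, Mul(J, 1939)), Add(Add(67528, 19015), Add(Function('L')(6, -300), Mul(-1, 223398)))) = Mul(Add(491352, Mul(-64, 1939)), Add(Add(67528, 19015), Add(-2, Mul(-1, 223398)))) = Mul(Add(491352, -124096), Add(86543, Add(-2, -223398))) = Mul(367256, Add(86543, -223400)) = Mul(367256, -136857) = -50261554392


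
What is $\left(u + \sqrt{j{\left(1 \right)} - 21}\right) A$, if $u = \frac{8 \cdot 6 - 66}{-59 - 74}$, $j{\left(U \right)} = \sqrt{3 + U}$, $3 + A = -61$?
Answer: $- \frac{1152}{133} - 64 i \sqrt{19} \approx -8.6617 - 278.97 i$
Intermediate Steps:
$A = -64$ ($A = -3 - 61 = -64$)
$u = \frac{18}{133}$ ($u = \frac{48 - 66}{-133} = \left(-18\right) \left(- \frac{1}{133}\right) = \frac{18}{133} \approx 0.13534$)
$\left(u + \sqrt{j{\left(1 \right)} - 21}\right) A = \left(\frac{18}{133} + \sqrt{\sqrt{3 + 1} - 21}\right) \left(-64\right) = \left(\frac{18}{133} + \sqrt{\sqrt{4} - 21}\right) \left(-64\right) = \left(\frac{18}{133} + \sqrt{2 - 21}\right) \left(-64\right) = \left(\frac{18}{133} + \sqrt{-19}\right) \left(-64\right) = \left(\frac{18}{133} + i \sqrt{19}\right) \left(-64\right) = - \frac{1152}{133} - 64 i \sqrt{19}$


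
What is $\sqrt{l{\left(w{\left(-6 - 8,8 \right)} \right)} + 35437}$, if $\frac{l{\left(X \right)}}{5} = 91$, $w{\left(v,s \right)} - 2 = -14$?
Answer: $6 \sqrt{997} \approx 189.45$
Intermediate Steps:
$w{\left(v,s \right)} = -12$ ($w{\left(v,s \right)} = 2 - 14 = -12$)
$l{\left(X \right)} = 455$ ($l{\left(X \right)} = 5 \cdot 91 = 455$)
$\sqrt{l{\left(w{\left(-6 - 8,8 \right)} \right)} + 35437} = \sqrt{455 + 35437} = \sqrt{35892} = 6 \sqrt{997}$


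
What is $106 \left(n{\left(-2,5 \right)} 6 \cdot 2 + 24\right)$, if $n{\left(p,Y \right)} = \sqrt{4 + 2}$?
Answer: $2544 + 1272 \sqrt{6} \approx 5659.8$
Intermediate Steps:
$n{\left(p,Y \right)} = \sqrt{6}$
$106 \left(n{\left(-2,5 \right)} 6 \cdot 2 + 24\right) = 106 \left(\sqrt{6} \cdot 6 \cdot 2 + 24\right) = 106 \left(6 \sqrt{6} \cdot 2 + 24\right) = 106 \left(12 \sqrt{6} + 24\right) = 106 \left(24 + 12 \sqrt{6}\right) = 2544 + 1272 \sqrt{6}$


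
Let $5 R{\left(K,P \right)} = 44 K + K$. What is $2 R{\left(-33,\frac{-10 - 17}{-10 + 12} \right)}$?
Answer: $-594$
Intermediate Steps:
$R{\left(K,P \right)} = 9 K$ ($R{\left(K,P \right)} = \frac{44 K + K}{5} = \frac{45 K}{5} = 9 K$)
$2 R{\left(-33,\frac{-10 - 17}{-10 + 12} \right)} = 2 \cdot 9 \left(-33\right) = 2 \left(-297\right) = -594$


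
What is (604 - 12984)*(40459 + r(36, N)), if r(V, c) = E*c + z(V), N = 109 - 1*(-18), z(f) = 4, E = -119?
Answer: -313833000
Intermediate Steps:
N = 127 (N = 109 + 18 = 127)
r(V, c) = 4 - 119*c (r(V, c) = -119*c + 4 = 4 - 119*c)
(604 - 12984)*(40459 + r(36, N)) = (604 - 12984)*(40459 + (4 - 119*127)) = -12380*(40459 + (4 - 15113)) = -12380*(40459 - 15109) = -12380*25350 = -313833000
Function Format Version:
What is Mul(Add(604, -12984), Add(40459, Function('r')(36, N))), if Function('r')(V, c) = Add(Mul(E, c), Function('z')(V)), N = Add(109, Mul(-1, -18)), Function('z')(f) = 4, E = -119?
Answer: -313833000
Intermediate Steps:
N = 127 (N = Add(109, 18) = 127)
Function('r')(V, c) = Add(4, Mul(-119, c)) (Function('r')(V, c) = Add(Mul(-119, c), 4) = Add(4, Mul(-119, c)))
Mul(Add(604, -12984), Add(40459, Function('r')(36, N))) = Mul(Add(604, -12984), Add(40459, Add(4, Mul(-119, 127)))) = Mul(-12380, Add(40459, Add(4, -15113))) = Mul(-12380, Add(40459, -15109)) = Mul(-12380, 25350) = -313833000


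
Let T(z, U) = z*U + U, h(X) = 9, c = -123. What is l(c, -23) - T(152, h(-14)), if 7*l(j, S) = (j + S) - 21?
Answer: -9806/7 ≈ -1400.9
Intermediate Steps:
T(z, U) = U + U*z (T(z, U) = U*z + U = U + U*z)
l(j, S) = -3 + S/7 + j/7 (l(j, S) = ((j + S) - 21)/7 = ((S + j) - 21)/7 = (-21 + S + j)/7 = -3 + S/7 + j/7)
l(c, -23) - T(152, h(-14)) = (-3 + (⅐)*(-23) + (⅐)*(-123)) - 9*(1 + 152) = (-3 - 23/7 - 123/7) - 9*153 = -167/7 - 1*1377 = -167/7 - 1377 = -9806/7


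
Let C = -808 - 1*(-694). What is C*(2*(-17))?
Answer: 3876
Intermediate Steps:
C = -114 (C = -808 + 694 = -114)
C*(2*(-17)) = -228*(-17) = -114*(-34) = 3876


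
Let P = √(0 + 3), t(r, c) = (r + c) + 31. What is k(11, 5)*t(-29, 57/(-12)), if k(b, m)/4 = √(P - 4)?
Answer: -11*I*√(4 - √3) ≈ -16.566*I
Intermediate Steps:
t(r, c) = 31 + c + r (t(r, c) = (c + r) + 31 = 31 + c + r)
P = √3 ≈ 1.7320
k(b, m) = 4*√(-4 + √3) (k(b, m) = 4*√(√3 - 4) = 4*√(-4 + √3))
k(11, 5)*t(-29, 57/(-12)) = (4*√(-4 + √3))*(31 + 57/(-12) - 29) = (4*√(-4 + √3))*(31 + 57*(-1/12) - 29) = (4*√(-4 + √3))*(31 - 19/4 - 29) = (4*√(-4 + √3))*(-11/4) = -11*√(-4 + √3)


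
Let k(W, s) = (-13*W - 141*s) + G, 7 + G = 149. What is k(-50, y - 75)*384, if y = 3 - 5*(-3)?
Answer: 3390336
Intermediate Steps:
G = 142 (G = -7 + 149 = 142)
y = 18 (y = 3 + 15 = 18)
k(W, s) = 142 - 141*s - 13*W (k(W, s) = (-13*W - 141*s) + 142 = (-141*s - 13*W) + 142 = 142 - 141*s - 13*W)
k(-50, y - 75)*384 = (142 - 141*(18 - 75) - 13*(-50))*384 = (142 - 141*(-57) + 650)*384 = (142 + 8037 + 650)*384 = 8829*384 = 3390336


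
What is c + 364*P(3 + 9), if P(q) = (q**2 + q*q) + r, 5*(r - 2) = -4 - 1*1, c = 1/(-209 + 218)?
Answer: 946765/9 ≈ 1.0520e+5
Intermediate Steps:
c = 1/9 ≈ 0.11111
r = 1 (r = 2 + (-4 - 1*1)/5 = 2 + (-4 - 1)/5 = 2 + (1/5)*(-5) = 2 - 1 = 1)
P(q) = 1 + 2*q**2 (P(q) = (q**2 + q*q) + 1 = (q**2 + q**2) + 1 = 2*q**2 + 1 = 1 + 2*q**2)
c + 364*P(3 + 9) = 1/9 + 364*(1 + 2*(3 + 9)**2) = 1/9 + 364*(1 + 2*12**2) = 1/9 + 364*(1 + 2*144) = 1/9 + 364*(1 + 288) = 1/9 + 364*289 = 1/9 + 105196 = 946765/9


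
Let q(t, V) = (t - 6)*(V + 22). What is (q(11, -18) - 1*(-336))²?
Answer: 126736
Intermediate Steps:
q(t, V) = (-6 + t)*(22 + V)
(q(11, -18) - 1*(-336))² = ((-132 - 6*(-18) + 22*11 - 18*11) - 1*(-336))² = ((-132 + 108 + 242 - 198) + 336)² = (20 + 336)² = 356² = 126736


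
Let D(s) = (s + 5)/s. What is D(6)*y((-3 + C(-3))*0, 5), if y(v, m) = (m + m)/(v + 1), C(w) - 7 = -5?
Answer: 55/3 ≈ 18.333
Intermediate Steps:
C(w) = 2 (C(w) = 7 - 5 = 2)
y(v, m) = 2*m/(1 + v) (y(v, m) = (2*m)/(1 + v) = 2*m/(1 + v))
D(s) = (5 + s)/s
D(6)*y((-3 + C(-3))*0, 5) = ((5 + 6)/6)*(2*5/(1 + (-3 + 2)*0)) = ((⅙)*11)*(2*5/(1 - 1*0)) = 11*(2*5/(1 + 0))/6 = 11*(2*5/1)/6 = 11*(2*5*1)/6 = (11/6)*10 = 55/3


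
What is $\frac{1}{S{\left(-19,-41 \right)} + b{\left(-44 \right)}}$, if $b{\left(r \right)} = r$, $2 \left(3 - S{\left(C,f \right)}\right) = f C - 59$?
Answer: $- \frac{1}{401} \approx -0.0024938$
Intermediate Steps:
$S{\left(C,f \right)} = \frac{65}{2} - \frac{C f}{2}$ ($S{\left(C,f \right)} = 3 - \frac{f C - 59}{2} = 3 - \frac{C f - 59}{2} = 3 - \frac{-59 + C f}{2} = 3 - \left(- \frac{59}{2} + \frac{C f}{2}\right) = \frac{65}{2} - \frac{C f}{2}$)
$\frac{1}{S{\left(-19,-41 \right)} + b{\left(-44 \right)}} = \frac{1}{\left(\frac{65}{2} - \left(- \frac{19}{2}\right) \left(-41\right)\right) - 44} = \frac{1}{\left(\frac{65}{2} - \frac{779}{2}\right) - 44} = \frac{1}{-357 - 44} = \frac{1}{-401} = - \frac{1}{401}$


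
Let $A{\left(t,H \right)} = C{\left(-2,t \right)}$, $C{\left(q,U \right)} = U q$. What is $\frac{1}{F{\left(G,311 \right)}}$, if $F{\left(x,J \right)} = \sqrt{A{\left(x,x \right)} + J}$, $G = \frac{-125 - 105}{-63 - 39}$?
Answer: $\frac{\sqrt{16269}}{2233} \approx 0.05712$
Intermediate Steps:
$A{\left(t,H \right)} = - 2 t$ ($A{\left(t,H \right)} = t \left(-2\right) = - 2 t$)
$G = \frac{115}{51}$ ($G = - \frac{230}{-102} = \left(-230\right) \left(- \frac{1}{102}\right) = \frac{115}{51} \approx 2.2549$)
$F{\left(x,J \right)} = \sqrt{J - 2 x}$ ($F{\left(x,J \right)} = \sqrt{- 2 x + J} = \sqrt{J - 2 x}$)
$\frac{1}{F{\left(G,311 \right)}} = \frac{1}{\sqrt{311 - \frac{230}{51}}} = \frac{1}{\sqrt{\frac{15631}{51}}} = \frac{1}{\frac{7}{51} \sqrt{16269}} = \frac{\sqrt{16269}}{2233}$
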